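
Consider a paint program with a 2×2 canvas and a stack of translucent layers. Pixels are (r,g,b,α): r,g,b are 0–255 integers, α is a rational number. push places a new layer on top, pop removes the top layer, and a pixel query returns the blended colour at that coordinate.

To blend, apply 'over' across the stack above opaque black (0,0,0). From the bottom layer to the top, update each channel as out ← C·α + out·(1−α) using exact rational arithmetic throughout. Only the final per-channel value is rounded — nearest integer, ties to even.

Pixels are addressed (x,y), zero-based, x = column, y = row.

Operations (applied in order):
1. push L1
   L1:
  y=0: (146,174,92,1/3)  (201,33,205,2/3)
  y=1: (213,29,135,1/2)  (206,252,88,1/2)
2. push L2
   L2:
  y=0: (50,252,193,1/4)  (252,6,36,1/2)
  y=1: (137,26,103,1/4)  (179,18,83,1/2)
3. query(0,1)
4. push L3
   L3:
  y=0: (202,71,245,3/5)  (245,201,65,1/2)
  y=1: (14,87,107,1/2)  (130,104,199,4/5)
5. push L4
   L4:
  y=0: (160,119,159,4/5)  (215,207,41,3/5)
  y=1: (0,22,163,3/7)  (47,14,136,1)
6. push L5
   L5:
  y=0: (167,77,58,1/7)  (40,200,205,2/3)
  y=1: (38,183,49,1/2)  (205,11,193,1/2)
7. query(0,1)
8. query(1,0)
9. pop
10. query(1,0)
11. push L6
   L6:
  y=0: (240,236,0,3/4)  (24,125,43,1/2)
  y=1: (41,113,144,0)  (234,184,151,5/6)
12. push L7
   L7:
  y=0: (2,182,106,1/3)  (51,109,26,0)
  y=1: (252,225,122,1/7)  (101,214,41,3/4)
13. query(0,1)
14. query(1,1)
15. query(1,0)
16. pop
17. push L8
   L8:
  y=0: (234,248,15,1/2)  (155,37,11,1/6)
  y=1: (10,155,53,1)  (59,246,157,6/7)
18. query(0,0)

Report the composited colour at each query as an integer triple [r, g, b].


(0,1) stack=L1,L2; from [0,0,0]:
+L1 (α=1/2) → [213/2, 29/2, 135/2]
+L2 (α=1/4) → [913/8, 139/8, 611/8]
= [114, 17, 76]

query (0,1) [L1,L2,L3,L4,L5] — begin 0,0,0
after L1 α=1/2: [213/2, 29/2, 135/2]
after L2 α=1/4: [913/8, 139/8, 611/8]
after L3 α=1/2: [1025/16, 835/16, 1467/16]
after L4 α=3/7: [1025/28, 157/4, 489/4]
after L5 α=1/2: [2089/56, 889/8, 685/8]
= [37, 111, 86]

(1,0) stack=L1,L2,L3,L4,L5; from [0,0,0]:
L1 α=2/3: [134, 22, 410/3]
L2 α=1/2: [193, 14, 259/3]
L3 α=1/2: [219, 215/2, 227/3]
L4 α=3/5: [1083/5, 836/5, 823/15]
L5 α=2/3: [1483/15, 2836/15, 6973/45]
→ [99, 189, 155]

at x=1,y=0 over L1,L2,L3,L4:
+L1 (α=2/3) → [134, 22, 410/3]
+L2 (α=1/2) → [193, 14, 259/3]
+L3 (α=1/2) → [219, 215/2, 227/3]
+L4 (α=3/5) → [1083/5, 836/5, 823/15]
= [217, 167, 55]

at x=0,y=1 over L1,L2,L3,L4,L6,L7:
+L1 (α=1/2) → [213/2, 29/2, 135/2]
+L2 (α=1/4) → [913/8, 139/8, 611/8]
+L3 (α=1/2) → [1025/16, 835/16, 1467/16]
+L4 (α=3/7) → [1025/28, 157/4, 489/4]
+L6 (α=0) → [1025/28, 157/4, 489/4]
+L7 (α=1/7) → [6603/98, 921/14, 1711/14]
→ [67, 66, 122]

query (1,1) [L1,L2,L3,L4,L6,L7] — begin 0,0,0
+L1 (α=1/2) → [103, 126, 44]
+L2 (α=1/2) → [141, 72, 127/2]
+L3 (α=4/5) → [661/5, 488/5, 1719/10]
+L4 (α=1) → [47, 14, 136]
+L6 (α=5/6) → [1217/6, 467/3, 297/2]
+L7 (α=3/4) → [3035/24, 2393/12, 543/8]
rounded: [126, 199, 68]

query (1,0) [L1,L2,L3,L4,L6,L7] — begin 0,0,0
L1 α=2/3: [134, 22, 410/3]
L2 α=1/2: [193, 14, 259/3]
L3 α=1/2: [219, 215/2, 227/3]
L4 α=3/5: [1083/5, 836/5, 823/15]
L6 α=1/2: [1203/10, 1461/10, 734/15]
L7 α=0: [1203/10, 1461/10, 734/15]
rounded: [120, 146, 49]

(0,0) stack=L1,L2,L3,L4,L6,L8; from [0,0,0]:
after L1 α=1/3: [146/3, 58, 92/3]
after L2 α=1/4: [49, 213/2, 285/4]
after L3 α=3/5: [704/5, 426/5, 351/2]
after L4 α=4/5: [3904/25, 2806/25, 1623/10]
after L6 α=3/4: [5476/25, 10253/50, 1623/40]
after L8 α=1/2: [5663/25, 22653/100, 2223/80]
rounded: [227, 227, 28]


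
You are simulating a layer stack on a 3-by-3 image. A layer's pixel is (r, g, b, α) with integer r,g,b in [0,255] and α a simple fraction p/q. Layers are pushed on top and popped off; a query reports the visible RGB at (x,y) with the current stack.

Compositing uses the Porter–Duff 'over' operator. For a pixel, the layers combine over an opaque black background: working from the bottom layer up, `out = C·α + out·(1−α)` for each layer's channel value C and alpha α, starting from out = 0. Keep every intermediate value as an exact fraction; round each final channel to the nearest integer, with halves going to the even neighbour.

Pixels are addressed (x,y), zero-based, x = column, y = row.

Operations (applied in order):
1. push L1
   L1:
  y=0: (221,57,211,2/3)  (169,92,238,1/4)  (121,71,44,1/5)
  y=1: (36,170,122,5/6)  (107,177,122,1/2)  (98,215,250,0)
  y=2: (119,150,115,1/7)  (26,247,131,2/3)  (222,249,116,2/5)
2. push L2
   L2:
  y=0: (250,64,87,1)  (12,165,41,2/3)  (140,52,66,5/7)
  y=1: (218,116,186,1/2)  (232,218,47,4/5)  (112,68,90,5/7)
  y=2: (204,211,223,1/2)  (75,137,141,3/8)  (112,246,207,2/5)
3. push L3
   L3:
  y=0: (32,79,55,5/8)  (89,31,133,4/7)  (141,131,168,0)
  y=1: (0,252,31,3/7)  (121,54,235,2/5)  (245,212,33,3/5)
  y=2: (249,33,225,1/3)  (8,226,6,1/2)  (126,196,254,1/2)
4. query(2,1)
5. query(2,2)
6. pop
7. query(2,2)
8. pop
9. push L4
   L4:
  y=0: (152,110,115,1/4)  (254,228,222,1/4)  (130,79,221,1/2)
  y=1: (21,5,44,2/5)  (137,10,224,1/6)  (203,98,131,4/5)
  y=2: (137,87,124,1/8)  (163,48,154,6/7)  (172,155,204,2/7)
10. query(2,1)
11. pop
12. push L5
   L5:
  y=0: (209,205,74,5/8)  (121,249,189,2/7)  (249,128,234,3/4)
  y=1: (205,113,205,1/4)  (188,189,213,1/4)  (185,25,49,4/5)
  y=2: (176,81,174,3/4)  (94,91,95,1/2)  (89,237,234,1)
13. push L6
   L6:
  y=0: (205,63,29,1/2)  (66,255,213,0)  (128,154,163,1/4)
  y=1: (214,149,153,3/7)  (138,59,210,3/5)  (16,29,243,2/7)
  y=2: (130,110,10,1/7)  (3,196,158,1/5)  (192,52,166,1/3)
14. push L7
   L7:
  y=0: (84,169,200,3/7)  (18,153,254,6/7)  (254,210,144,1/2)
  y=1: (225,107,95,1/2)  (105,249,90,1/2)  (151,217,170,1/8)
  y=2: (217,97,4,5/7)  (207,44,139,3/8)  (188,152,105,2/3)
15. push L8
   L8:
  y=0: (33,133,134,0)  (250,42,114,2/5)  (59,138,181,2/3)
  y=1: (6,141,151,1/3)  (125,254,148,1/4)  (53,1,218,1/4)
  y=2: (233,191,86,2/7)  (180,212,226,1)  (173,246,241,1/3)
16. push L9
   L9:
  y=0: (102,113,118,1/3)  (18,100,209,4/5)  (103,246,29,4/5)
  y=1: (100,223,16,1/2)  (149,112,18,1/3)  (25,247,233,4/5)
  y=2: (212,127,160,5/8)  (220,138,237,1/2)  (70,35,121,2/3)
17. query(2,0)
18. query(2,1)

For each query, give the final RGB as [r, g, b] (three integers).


(2,1) stack=L1,L2,L3; from [0,0,0]:
L1 α=0: [0, 0, 0]
L2 α=5/7: [80, 340/7, 450/7]
L3 α=3/5: [179, 5132/35, 1593/35]
= [179, 147, 46]

query (2,2) [L1,L2,L3] — begin 0,0,0
after L1 α=2/5: [444/5, 498/5, 232/5]
after L2 α=2/5: [2452/25, 3954/25, 2766/25]
after L3 α=1/2: [2801/25, 4427/25, 4558/25]
= [112, 177, 182]

query (2,2) [L1,L2] — begin 0,0,0
+L1 (α=2/5) → [444/5, 498/5, 232/5]
+L2 (α=2/5) → [2452/25, 3954/25, 2766/25]
rounded: [98, 158, 111]

at x=2,y=1 over L1,L4:
L1 α=0: [0, 0, 0]
L4 α=4/5: [812/5, 392/5, 524/5]
→ [162, 78, 105]

at x=2,y=0 over L1,L5,L6,L7,L8,L9:
L1 α=1/5: [121/5, 71/5, 44/5]
L5 α=3/4: [964/5, 1991/20, 1777/10]
L6 α=1/4: [883/5, 9053/80, 6961/40]
L7 α=1/2: [2153/10, 25853/160, 12721/80]
L8 α=2/3: [1111/10, 70013/480, 41681/240]
L9 α=4/5: [5231/50, 542333/2400, 69521/1200]
rounded: [105, 226, 58]

query (2,1) [L1,L5,L6,L7,L8,L9] — begin 0,0,0
after L1 α=0: [0, 0, 0]
after L5 α=4/5: [148, 20, 196/5]
after L6 α=2/7: [772/7, 158/7, 682/7]
after L7 α=1/8: [923/8, 375/8, 213/2]
after L8 α=1/4: [3193/32, 1133/32, 1075/8]
after L9 α=4/5: [6393/160, 32749/160, 8531/40]
rounded: [40, 205, 213]


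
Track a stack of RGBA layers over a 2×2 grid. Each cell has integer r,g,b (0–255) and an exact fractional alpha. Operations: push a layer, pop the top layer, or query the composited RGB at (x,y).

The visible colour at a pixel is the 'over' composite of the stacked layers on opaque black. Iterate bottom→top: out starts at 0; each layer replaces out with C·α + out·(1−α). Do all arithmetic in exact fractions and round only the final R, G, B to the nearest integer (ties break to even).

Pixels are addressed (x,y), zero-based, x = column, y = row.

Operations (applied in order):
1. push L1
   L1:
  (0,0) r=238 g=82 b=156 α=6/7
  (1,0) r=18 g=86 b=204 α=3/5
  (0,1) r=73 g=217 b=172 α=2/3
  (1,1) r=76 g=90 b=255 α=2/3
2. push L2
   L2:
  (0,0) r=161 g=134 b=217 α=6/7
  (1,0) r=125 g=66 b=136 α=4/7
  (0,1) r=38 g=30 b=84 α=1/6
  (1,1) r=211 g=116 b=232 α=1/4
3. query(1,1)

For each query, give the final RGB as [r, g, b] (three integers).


(1,1) stack=L1,L2; from [0,0,0]:
+L1 (α=2/3) → [152/3, 60, 170]
+L2 (α=1/4) → [363/4, 74, 371/2]
→ [91, 74, 186]


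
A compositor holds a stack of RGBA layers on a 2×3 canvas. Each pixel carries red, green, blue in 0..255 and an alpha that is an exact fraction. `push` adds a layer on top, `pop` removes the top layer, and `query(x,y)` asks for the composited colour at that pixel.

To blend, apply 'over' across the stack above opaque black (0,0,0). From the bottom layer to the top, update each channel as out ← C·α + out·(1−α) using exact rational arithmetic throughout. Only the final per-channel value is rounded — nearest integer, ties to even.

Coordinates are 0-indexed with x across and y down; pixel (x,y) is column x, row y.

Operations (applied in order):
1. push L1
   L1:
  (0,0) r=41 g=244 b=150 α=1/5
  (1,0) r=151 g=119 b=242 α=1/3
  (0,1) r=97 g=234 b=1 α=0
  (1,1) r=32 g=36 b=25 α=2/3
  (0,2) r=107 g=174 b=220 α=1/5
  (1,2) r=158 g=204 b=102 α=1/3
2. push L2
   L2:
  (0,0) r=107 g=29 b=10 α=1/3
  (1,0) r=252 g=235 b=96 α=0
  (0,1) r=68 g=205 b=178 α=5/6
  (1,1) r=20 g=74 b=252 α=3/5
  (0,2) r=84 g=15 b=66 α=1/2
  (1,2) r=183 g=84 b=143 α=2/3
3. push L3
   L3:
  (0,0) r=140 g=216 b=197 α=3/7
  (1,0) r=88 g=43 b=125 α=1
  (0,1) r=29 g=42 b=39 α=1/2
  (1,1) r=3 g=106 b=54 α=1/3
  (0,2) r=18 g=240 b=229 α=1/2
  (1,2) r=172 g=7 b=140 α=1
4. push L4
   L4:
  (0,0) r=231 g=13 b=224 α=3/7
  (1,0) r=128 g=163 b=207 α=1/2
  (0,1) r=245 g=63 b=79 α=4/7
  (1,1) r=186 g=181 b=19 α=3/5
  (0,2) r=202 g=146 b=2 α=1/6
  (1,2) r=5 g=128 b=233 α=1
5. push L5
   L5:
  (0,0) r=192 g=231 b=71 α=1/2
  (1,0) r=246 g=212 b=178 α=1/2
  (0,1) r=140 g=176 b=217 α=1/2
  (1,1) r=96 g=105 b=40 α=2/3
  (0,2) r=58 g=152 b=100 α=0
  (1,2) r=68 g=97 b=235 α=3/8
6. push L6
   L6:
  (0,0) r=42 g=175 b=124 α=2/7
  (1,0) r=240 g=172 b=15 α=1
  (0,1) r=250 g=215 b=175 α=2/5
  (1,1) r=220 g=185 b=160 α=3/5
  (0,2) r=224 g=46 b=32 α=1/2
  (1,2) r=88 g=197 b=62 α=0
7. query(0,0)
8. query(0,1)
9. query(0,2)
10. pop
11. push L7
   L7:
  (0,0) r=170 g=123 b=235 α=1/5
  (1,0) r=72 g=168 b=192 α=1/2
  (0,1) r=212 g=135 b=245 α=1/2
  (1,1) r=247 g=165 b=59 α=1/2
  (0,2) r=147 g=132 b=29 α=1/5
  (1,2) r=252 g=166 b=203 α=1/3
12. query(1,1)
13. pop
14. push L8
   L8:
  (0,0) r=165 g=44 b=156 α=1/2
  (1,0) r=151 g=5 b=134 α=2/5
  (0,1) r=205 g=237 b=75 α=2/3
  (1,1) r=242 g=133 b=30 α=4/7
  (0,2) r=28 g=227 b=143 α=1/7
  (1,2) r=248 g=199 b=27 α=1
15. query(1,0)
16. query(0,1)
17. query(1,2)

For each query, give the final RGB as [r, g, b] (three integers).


at x=0,y=0 over L1,L2,L3,L4,L5,L6:
L1 α=1/5: [41/5, 244/5, 30]
L2 α=1/3: [617/15, 211/5, 70/3]
L3 α=3/7: [8768/105, 4084/35, 2053/21]
L4 α=3/7: [107837/735, 17701/245, 22324/147]
L5 α=1/2: [248957/1470, 37148/245, 32761/294]
L6 α=2/7: [273653/2058, 54298/343, 236717/2058]
→ [133, 158, 115]

query (0,1) [L1,L2,L3,L4,L5,L6] — begin 0,0,0
after L1 α=0: [0, 0, 0]
after L2 α=5/6: [170/3, 1025/6, 445/3]
after L3 α=1/2: [257/6, 1277/12, 281/3]
after L4 α=4/7: [2217/14, 2285/28, 597/7]
after L5 α=1/2: [4177/28, 7213/56, 1058/7]
after L6 α=2/5: [26531/140, 45719/280, 5624/35]
rounded: [190, 163, 161]

(0,2) stack=L1,L2,L3,L4,L5,L6; from [0,0,0]:
after L1 α=1/5: [107/5, 174/5, 44]
after L2 α=1/2: [527/10, 249/10, 55]
after L3 α=1/2: [707/20, 2649/20, 142]
after L4 α=1/6: [505/8, 3233/24, 356/3]
after L5 α=0: [505/8, 3233/24, 356/3]
after L6 α=1/2: [2297/16, 4337/48, 226/3]
→ [144, 90, 75]

query (1,1) [L1,L2,L3,L4,L5,L7] — begin 0,0,0
+L1 (α=2/3) → [64/3, 24, 50/3]
+L2 (α=3/5) → [308/15, 54, 2368/15]
+L3 (α=1/3) → [661/45, 214/3, 5546/45]
+L4 (α=3/5) → [26432/225, 2057/15, 13657/225]
+L5 (α=2/3) → [69632/675, 5207/45, 31657/675]
+L7 (α=1/2) → [236357/1350, 6316/45, 35741/675]
rounded: [175, 140, 53]

(1,0) stack=L1,L2,L3,L4,L5,L8; from [0,0,0]:
+L1 (α=1/3) → [151/3, 119/3, 242/3]
+L2 (α=0) → [151/3, 119/3, 242/3]
+L3 (α=1) → [88, 43, 125]
+L4 (α=1/2) → [108, 103, 166]
+L5 (α=1/2) → [177, 315/2, 172]
+L8 (α=2/5) → [833/5, 193/2, 784/5]
rounded: [167, 96, 157]

query (0,1) [L1,L2,L3,L4,L5,L8] — begin 0,0,0
+L1 (α=0) → [0, 0, 0]
+L2 (α=5/6) → [170/3, 1025/6, 445/3]
+L3 (α=1/2) → [257/6, 1277/12, 281/3]
+L4 (α=4/7) → [2217/14, 2285/28, 597/7]
+L5 (α=1/2) → [4177/28, 7213/56, 1058/7]
+L8 (α=2/3) → [5219/28, 33757/168, 2108/21]
rounded: [186, 201, 100]

(1,2) stack=L1,L2,L3,L4,L5,L8; from [0,0,0]:
+L1 (α=1/3) → [158/3, 68, 34]
+L2 (α=2/3) → [1256/9, 236/3, 320/3]
+L3 (α=1) → [172, 7, 140]
+L4 (α=1) → [5, 128, 233]
+L5 (α=3/8) → [229/8, 931/8, 935/4]
+L8 (α=1) → [248, 199, 27]
→ [248, 199, 27]


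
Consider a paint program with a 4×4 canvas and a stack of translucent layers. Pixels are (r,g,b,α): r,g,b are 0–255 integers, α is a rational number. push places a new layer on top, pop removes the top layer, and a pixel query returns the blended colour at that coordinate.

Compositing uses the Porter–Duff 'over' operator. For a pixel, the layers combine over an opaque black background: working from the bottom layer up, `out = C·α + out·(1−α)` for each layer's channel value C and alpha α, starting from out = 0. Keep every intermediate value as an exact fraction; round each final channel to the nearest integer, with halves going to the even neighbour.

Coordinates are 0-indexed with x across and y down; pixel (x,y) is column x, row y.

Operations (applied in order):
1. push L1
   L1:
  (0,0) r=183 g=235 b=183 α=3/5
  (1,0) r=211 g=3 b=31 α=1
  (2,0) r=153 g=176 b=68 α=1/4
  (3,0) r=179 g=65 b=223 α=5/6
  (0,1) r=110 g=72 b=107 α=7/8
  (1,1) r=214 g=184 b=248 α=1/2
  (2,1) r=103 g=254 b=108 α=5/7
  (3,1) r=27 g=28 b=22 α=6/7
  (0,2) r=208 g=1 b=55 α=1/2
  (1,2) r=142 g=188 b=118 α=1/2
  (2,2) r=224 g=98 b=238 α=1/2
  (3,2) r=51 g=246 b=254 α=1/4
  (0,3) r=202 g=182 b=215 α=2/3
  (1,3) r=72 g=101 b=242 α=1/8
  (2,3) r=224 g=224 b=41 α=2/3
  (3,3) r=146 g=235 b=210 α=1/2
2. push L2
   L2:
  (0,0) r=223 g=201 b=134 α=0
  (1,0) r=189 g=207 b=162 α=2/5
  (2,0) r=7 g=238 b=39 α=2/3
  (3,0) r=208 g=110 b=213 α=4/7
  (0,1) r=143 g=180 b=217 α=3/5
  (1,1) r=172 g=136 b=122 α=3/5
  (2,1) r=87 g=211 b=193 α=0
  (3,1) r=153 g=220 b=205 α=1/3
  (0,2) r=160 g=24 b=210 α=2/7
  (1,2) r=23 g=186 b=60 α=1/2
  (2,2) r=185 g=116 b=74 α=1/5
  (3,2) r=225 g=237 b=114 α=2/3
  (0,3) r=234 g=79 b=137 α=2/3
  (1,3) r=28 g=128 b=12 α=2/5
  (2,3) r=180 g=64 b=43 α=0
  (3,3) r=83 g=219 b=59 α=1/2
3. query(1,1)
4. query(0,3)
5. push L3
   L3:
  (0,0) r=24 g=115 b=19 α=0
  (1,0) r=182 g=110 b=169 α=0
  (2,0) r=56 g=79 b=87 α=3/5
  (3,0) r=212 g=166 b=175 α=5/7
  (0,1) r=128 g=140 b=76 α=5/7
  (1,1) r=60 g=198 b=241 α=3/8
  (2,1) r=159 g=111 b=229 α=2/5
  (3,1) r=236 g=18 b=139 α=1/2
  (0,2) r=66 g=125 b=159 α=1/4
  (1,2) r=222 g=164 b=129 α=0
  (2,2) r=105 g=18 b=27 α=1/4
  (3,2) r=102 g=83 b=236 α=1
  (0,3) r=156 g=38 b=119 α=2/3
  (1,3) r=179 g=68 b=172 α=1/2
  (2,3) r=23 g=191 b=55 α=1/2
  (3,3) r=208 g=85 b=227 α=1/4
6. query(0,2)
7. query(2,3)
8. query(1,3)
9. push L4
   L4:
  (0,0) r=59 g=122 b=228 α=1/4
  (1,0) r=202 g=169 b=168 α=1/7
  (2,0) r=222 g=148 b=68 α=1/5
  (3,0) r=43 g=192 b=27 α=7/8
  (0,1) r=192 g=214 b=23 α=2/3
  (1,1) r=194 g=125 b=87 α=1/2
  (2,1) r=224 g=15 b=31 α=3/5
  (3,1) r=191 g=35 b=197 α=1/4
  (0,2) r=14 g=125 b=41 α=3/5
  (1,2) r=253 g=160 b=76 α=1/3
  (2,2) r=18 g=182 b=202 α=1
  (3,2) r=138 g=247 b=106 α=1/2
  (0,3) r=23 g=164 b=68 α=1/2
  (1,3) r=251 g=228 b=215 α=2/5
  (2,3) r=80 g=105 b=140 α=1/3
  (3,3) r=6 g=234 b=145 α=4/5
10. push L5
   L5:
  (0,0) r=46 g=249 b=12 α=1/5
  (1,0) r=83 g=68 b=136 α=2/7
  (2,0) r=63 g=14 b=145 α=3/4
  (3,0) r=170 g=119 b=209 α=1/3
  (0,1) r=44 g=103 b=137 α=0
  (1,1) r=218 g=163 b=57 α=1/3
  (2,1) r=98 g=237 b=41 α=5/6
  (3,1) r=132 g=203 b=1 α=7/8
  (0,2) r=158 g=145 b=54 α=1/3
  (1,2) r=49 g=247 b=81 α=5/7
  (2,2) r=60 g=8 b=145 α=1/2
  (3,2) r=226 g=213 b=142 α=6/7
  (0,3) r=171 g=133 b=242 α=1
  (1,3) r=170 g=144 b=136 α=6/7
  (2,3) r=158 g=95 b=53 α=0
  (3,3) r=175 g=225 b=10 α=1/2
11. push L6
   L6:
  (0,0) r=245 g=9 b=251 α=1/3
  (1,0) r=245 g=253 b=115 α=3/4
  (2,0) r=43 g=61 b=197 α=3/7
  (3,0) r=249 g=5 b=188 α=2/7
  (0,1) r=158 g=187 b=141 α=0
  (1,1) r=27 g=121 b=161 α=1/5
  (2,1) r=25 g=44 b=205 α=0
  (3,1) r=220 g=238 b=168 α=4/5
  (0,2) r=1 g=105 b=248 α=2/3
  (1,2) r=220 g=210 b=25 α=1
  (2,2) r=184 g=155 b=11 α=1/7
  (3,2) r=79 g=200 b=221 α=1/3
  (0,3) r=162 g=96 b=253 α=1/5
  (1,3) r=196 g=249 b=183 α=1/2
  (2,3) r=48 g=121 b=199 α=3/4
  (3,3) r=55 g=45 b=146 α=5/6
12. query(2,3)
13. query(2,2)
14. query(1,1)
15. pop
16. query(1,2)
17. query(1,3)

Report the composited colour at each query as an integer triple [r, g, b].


at x=1,y=1 over L1,L2:
L1 α=1/2: [107, 92, 124]
L2 α=3/5: [146, 592/5, 614/5]
rounded: [146, 118, 123]

at x=0,y=3 over L1,L2:
+L1 (α=2/3) → [404/3, 364/3, 430/3]
+L2 (α=2/3) → [1808/9, 838/9, 1252/9]
rounded: [201, 93, 139]

at x=0,y=2 over L1,L2,L3:
after L1 α=1/2: [104, 1/2, 55/2]
after L2 α=2/7: [120, 101/14, 1115/14]
after L3 α=1/4: [213/2, 2053/56, 5571/56]
rounded: [106, 37, 99]

(2,3) stack=L1,L2,L3; from [0,0,0]:
+L1 (α=2/3) → [448/3, 448/3, 82/3]
+L2 (α=0) → [448/3, 448/3, 82/3]
+L3 (α=1/2) → [517/6, 1021/6, 247/6]
rounded: [86, 170, 41]

(1,3) stack=L1,L2,L3; from [0,0,0]:
L1 α=1/8: [9, 101/8, 121/4]
L2 α=2/5: [83/5, 2351/40, 459/20]
L3 α=1/2: [489/5, 5071/80, 3899/40]
rounded: [98, 63, 97]

query (2,3) [L1,L2,L3,L4,L5,L6] — begin 0,0,0
L1 α=2/3: [448/3, 448/3, 82/3]
L2 α=0: [448/3, 448/3, 82/3]
L3 α=1/2: [517/6, 1021/6, 247/6]
L4 α=1/3: [757/9, 1336/9, 667/9]
L5 α=0: [757/9, 1336/9, 667/9]
L6 α=3/4: [2053/36, 4603/36, 1510/9]
= [57, 128, 168]

(2,2) stack=L1,L2,L3,L4,L5,L6; from [0,0,0]:
+L1 (α=1/2) → [112, 49, 119]
+L2 (α=1/5) → [633/5, 312/5, 110]
+L3 (α=1/4) → [606/5, 513/10, 357/4]
+L4 (α=1) → [18, 182, 202]
+L5 (α=1/2) → [39, 95, 347/2]
+L6 (α=1/7) → [418/7, 725/7, 1052/7]
→ [60, 104, 150]

at x=1,y=1 over L1,L2,L3,L4,L5,L6:
+L1 (α=1/2) → [107, 92, 124]
+L2 (α=3/5) → [146, 592/5, 614/5]
+L3 (α=3/8) → [455/4, 593/4, 1337/8]
+L4 (α=1/2) → [1231/8, 1093/8, 2033/16]
+L5 (α=1/3) → [701/4, 1745/12, 2489/24]
+L6 (α=1/5) → [728/5, 2108/15, 691/6]
rounded: [146, 141, 115]

(1,2) stack=L1,L2,L3,L4,L5; from [0,0,0]:
L1 α=1/2: [71, 94, 59]
L2 α=1/2: [47, 140, 119/2]
L3 α=0: [47, 140, 119/2]
L4 α=1/3: [347/3, 440/3, 65]
L5 α=5/7: [1429/21, 655/3, 535/7]
→ [68, 218, 76]

query (1,3) [L1,L2,L3,L4,L5] — begin 0,0,0
+L1 (α=1/8) → [9, 101/8, 121/4]
+L2 (α=2/5) → [83/5, 2351/40, 459/20]
+L3 (α=1/2) → [489/5, 5071/80, 3899/40]
+L4 (α=2/5) → [3977/25, 51693/400, 28897/200]
+L5 (α=6/7) → [4211/25, 397293/2800, 192097/1400]
= [168, 142, 137]


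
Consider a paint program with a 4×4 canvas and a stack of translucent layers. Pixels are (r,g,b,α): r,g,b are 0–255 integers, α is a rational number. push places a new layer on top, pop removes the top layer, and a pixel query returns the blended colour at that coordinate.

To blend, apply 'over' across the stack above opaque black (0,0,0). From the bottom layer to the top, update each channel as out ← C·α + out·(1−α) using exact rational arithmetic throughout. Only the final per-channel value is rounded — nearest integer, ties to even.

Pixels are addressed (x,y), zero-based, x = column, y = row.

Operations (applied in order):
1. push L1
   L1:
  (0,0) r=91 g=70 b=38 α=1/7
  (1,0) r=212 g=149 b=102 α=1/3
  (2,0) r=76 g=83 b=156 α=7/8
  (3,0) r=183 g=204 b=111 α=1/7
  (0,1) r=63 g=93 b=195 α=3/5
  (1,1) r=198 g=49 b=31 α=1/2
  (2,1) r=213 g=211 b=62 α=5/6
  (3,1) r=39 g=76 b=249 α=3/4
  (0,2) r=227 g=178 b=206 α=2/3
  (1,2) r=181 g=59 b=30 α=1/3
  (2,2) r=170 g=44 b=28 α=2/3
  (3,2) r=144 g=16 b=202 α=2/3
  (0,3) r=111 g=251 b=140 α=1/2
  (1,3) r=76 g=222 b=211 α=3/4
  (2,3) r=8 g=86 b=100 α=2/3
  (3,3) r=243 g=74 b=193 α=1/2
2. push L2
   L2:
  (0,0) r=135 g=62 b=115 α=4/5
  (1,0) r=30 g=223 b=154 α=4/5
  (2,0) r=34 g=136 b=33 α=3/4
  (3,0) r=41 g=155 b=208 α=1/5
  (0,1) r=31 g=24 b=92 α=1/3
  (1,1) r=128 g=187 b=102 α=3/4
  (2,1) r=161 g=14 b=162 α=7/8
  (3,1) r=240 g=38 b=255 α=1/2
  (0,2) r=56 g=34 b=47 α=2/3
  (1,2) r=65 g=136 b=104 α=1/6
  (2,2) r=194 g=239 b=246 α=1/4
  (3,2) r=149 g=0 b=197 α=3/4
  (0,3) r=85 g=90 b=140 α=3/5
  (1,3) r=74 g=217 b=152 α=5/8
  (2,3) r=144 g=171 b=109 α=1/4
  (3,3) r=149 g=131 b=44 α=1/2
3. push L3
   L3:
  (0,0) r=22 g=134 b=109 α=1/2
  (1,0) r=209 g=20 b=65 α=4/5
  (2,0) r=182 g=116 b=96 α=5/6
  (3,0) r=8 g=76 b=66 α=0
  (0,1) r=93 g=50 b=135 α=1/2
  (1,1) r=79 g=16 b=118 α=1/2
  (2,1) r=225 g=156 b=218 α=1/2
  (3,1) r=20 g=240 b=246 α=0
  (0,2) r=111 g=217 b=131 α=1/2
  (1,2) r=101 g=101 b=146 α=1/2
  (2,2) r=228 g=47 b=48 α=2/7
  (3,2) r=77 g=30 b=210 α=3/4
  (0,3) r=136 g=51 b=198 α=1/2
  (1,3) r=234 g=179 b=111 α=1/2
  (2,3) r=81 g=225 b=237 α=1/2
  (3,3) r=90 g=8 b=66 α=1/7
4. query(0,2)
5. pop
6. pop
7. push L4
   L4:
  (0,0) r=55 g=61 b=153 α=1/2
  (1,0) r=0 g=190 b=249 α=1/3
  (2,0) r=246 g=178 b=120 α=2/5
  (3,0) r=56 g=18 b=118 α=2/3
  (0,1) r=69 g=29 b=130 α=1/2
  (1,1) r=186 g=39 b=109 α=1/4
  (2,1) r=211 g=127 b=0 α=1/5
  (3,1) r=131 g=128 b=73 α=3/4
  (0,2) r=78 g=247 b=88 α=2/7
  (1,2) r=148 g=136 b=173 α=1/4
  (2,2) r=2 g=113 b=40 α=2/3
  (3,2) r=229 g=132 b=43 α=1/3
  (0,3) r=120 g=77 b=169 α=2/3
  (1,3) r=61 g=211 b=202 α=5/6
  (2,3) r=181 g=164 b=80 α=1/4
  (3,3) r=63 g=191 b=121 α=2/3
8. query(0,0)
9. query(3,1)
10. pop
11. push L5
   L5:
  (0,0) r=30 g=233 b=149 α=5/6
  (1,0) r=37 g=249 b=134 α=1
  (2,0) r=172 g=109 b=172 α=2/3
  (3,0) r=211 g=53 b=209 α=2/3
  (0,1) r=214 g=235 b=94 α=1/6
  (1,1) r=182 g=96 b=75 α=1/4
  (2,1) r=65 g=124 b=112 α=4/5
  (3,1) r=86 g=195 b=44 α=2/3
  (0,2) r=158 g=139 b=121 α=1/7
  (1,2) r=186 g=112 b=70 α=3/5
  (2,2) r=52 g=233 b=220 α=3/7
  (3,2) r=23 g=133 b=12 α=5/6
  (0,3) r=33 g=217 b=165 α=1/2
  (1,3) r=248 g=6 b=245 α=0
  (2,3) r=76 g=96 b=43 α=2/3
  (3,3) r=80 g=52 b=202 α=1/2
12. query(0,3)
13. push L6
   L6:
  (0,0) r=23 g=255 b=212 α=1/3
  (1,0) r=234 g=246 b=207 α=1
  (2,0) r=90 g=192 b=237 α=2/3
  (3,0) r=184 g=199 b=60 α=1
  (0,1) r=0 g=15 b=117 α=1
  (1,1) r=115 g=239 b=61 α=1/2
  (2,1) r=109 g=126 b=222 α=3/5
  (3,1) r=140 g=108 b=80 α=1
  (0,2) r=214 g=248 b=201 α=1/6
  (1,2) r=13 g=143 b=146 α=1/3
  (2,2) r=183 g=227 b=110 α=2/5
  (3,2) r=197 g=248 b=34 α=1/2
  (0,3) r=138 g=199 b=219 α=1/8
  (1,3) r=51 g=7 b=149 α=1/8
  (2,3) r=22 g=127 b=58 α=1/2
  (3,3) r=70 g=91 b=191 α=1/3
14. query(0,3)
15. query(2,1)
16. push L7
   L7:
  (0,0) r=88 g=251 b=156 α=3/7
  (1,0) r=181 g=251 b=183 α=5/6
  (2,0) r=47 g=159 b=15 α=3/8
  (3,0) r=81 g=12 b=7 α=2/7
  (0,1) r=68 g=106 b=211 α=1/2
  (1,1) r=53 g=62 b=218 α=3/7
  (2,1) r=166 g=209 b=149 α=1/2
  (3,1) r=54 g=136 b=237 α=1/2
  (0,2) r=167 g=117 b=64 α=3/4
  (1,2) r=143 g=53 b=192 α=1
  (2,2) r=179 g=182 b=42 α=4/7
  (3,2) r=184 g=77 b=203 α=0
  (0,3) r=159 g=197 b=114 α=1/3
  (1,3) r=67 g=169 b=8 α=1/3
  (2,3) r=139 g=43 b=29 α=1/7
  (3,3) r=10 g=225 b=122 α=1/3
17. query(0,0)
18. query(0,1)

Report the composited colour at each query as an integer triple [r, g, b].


(0,2) stack=L1,L2,L3; from [0,0,0]:
+L1 (α=2/3) → [454/3, 356/3, 412/3]
+L2 (α=2/3) → [790/9, 560/9, 694/9]
+L3 (α=1/2) → [1789/18, 2513/18, 1873/18]
rounded: [99, 140, 104]

query (0,0) [L1,L4] — begin 0,0,0
L1 α=1/7: [13, 10, 38/7]
L4 α=1/2: [34, 71/2, 1109/14]
rounded: [34, 36, 79]

query (3,1) [L1,L4] — begin 0,0,0
L1 α=3/4: [117/4, 57, 747/4]
L4 α=3/4: [1689/16, 441/4, 1623/16]
rounded: [106, 110, 101]

(0,3) stack=L1,L5; from [0,0,0]:
+L1 (α=1/2) → [111/2, 251/2, 70]
+L5 (α=1/2) → [177/4, 685/4, 235/2]
= [44, 171, 118]

(0,3) stack=L1,L5,L6; from [0,0,0]:
+L1 (α=1/2) → [111/2, 251/2, 70]
+L5 (α=1/2) → [177/4, 685/4, 235/2]
+L6 (α=1/8) → [1791/32, 5591/32, 2083/16]
→ [56, 175, 130]

query (2,1) [L1,L5,L6] — begin 0,0,0
after L1 α=5/6: [355/2, 1055/6, 155/3]
after L5 α=4/5: [175/2, 4031/30, 1499/15]
after L6 α=3/5: [502/5, 9701/75, 12988/75]
rounded: [100, 129, 173]

at x=0,y=0 over L1,L5,L6,L7:
after L1 α=1/7: [13, 10, 38/7]
after L5 α=5/6: [163/6, 1175/6, 1751/14]
after L6 α=1/3: [232/9, 1940/9, 3235/21]
after L7 α=3/7: [472/9, 14537/63, 22768/147]
→ [52, 231, 155]

at x=0,y=1 over L1,L5,L6,L7:
+L1 (α=3/5) → [189/5, 279/5, 117]
+L5 (α=1/6) → [403/6, 257/3, 679/6]
+L6 (α=1) → [0, 15, 117]
+L7 (α=1/2) → [34, 121/2, 164]
→ [34, 60, 164]


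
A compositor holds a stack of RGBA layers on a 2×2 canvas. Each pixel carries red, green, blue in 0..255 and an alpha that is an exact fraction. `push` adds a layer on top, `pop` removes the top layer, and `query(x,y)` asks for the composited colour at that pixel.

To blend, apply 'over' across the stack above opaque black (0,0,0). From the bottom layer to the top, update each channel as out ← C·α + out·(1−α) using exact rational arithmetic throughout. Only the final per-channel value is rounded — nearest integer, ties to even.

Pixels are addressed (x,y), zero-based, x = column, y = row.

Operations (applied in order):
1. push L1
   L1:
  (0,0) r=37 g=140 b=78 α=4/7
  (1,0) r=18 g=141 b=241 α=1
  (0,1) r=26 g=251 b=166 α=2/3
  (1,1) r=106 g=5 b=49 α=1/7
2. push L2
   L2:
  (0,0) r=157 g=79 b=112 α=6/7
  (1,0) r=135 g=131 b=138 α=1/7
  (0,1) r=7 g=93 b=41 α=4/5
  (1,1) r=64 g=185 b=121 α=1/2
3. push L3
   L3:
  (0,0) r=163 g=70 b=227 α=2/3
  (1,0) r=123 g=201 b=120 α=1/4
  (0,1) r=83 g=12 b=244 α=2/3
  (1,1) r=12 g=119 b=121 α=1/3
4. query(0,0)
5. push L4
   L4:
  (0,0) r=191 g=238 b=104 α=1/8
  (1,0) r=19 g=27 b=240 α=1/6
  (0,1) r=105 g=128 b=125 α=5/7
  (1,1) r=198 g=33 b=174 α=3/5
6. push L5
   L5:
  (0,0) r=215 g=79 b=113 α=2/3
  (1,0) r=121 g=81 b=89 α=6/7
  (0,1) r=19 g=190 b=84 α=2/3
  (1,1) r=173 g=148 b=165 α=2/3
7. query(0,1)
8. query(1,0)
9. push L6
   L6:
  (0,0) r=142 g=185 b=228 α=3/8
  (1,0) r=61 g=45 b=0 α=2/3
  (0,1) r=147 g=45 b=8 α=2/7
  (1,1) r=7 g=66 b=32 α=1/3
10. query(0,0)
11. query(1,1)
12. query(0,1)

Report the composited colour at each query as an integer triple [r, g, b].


at x=0,y=0 over L1,L2,L3:
after L1 α=4/7: [148/7, 80, 312/7]
after L2 α=6/7: [6742/49, 554/7, 5016/49]
after L3 α=2/3: [7572/49, 1534/21, 27262/147]
→ [155, 73, 185]

at x=0,y=1 over L1,L2,L3,L4,L5:
L1 α=2/3: [52/3, 502/3, 332/3]
L2 α=4/5: [136/15, 1618/15, 824/15]
L3 α=2/3: [2626/45, 1978/45, 8144/45]
L4 α=5/7: [28877/315, 32756/315, 44413/315]
L5 α=2/3: [40847/945, 152456/945, 97333/945]
rounded: [43, 161, 103]

(1,0) stack=L1,L2,L3,L4,L5; from [0,0,0]:
after L1 α=1: [18, 141, 241]
after L2 α=1/7: [243/7, 977/7, 1584/7]
after L3 α=1/4: [795/14, 2169/14, 1398/7]
after L4 α=1/6: [4241/84, 3741/28, 1445/7]
after L5 α=6/7: [65225/588, 17349/196, 5183/49]
= [111, 89, 106]

query (0,0) [L1,L2,L3,L4,L5,L6] — begin 0,0,0
+L1 (α=4/7) → [148/7, 80, 312/7]
+L2 (α=6/7) → [6742/49, 554/7, 5016/49]
+L3 (α=2/3) → [7572/49, 1534/21, 27262/147]
+L4 (α=1/8) → [8909/56, 281/3, 14723/84]
+L5 (α=2/3) → [32989/168, 755/9, 33707/252]
+L6 (α=3/8) → [236513/1344, 4385/36, 340903/2016]
= [176, 122, 169]

at x=1,y=1 over L1,L2,L3,L4,L5,L6:
+L1 (α=1/7) → [106/7, 5/7, 7]
+L2 (α=1/2) → [277/7, 650/7, 64]
+L3 (α=1/3) → [638/21, 711/7, 83]
+L4 (α=3/5) → [2750/21, 423/7, 688/5]
+L5 (α=2/3) → [10016/63, 2495/21, 2338/15]
+L6 (α=1/3) → [20473/189, 6376/63, 5156/45]
→ [108, 101, 115]

(0,1) stack=L1,L2,L3,L4,L5,L6; from [0,0,0]:
after L1 α=2/3: [52/3, 502/3, 332/3]
after L2 α=4/5: [136/15, 1618/15, 824/15]
after L3 α=2/3: [2626/45, 1978/45, 8144/45]
after L4 α=5/7: [28877/315, 32756/315, 44413/315]
after L5 α=2/3: [40847/945, 152456/945, 97333/945]
after L6 α=2/7: [96413/1323, 169466/1323, 100357/1323]
rounded: [73, 128, 76]


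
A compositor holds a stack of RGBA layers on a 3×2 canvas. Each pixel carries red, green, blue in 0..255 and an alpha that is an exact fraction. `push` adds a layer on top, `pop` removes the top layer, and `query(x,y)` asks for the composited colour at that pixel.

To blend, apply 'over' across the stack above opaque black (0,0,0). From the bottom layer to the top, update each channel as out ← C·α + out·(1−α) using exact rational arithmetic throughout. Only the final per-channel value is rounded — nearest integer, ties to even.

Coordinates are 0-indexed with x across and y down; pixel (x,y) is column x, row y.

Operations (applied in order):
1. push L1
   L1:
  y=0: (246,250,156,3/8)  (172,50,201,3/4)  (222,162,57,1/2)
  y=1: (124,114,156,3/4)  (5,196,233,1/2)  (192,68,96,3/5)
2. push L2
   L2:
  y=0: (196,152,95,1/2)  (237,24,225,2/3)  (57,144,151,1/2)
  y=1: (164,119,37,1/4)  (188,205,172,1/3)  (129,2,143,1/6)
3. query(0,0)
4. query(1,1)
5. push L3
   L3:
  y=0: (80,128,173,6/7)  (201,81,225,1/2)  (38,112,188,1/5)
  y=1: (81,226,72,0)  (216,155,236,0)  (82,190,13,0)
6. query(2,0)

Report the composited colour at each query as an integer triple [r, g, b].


(0,0) stack=L1,L2; from [0,0,0]:
L1 α=3/8: [369/4, 375/4, 117/2]
L2 α=1/2: [1153/8, 983/8, 307/4]
rounded: [144, 123, 77]

at x=1,y=1 over L1,L2:
+L1 (α=1/2) → [5/2, 98, 233/2]
+L2 (α=1/3) → [193/3, 401/3, 135]
= [64, 134, 135]

query (2,0) [L1,L2,L3] — begin 0,0,0
L1 α=1/2: [111, 81, 57/2]
L2 α=1/2: [84, 225/2, 359/4]
L3 α=1/5: [374/5, 562/5, 547/5]
rounded: [75, 112, 109]


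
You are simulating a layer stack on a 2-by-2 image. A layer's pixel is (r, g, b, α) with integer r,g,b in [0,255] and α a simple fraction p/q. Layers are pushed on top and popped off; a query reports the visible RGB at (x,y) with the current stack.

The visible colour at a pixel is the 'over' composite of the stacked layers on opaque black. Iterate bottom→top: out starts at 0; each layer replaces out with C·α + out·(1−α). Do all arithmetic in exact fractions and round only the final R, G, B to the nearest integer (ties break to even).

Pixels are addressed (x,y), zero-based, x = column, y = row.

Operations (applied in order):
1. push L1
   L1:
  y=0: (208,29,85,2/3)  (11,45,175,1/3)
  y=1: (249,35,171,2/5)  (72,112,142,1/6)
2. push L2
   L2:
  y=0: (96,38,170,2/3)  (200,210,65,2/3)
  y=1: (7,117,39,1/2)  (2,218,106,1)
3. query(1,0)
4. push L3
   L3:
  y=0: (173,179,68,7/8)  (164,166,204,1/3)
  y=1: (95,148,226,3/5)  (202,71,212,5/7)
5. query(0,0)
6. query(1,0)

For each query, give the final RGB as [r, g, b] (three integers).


query (1,0) [L1,L2] — begin 0,0,0
L1 α=1/3: [11/3, 15, 175/3]
L2 α=2/3: [1211/9, 145, 565/9]
= [135, 145, 63]

at x=0,y=0 over L1,L2,L3:
L1 α=2/3: [416/3, 58/3, 170/3]
L2 α=2/3: [992/9, 286/9, 1190/9]
L3 α=7/8: [11891/72, 11563/72, 2737/36]
rounded: [165, 161, 76]

query (1,0) [L1,L2,L3] — begin 0,0,0
+L1 (α=1/3) → [11/3, 15, 175/3]
+L2 (α=2/3) → [1211/9, 145, 565/9]
+L3 (α=1/3) → [3898/27, 152, 2966/27]
rounded: [144, 152, 110]


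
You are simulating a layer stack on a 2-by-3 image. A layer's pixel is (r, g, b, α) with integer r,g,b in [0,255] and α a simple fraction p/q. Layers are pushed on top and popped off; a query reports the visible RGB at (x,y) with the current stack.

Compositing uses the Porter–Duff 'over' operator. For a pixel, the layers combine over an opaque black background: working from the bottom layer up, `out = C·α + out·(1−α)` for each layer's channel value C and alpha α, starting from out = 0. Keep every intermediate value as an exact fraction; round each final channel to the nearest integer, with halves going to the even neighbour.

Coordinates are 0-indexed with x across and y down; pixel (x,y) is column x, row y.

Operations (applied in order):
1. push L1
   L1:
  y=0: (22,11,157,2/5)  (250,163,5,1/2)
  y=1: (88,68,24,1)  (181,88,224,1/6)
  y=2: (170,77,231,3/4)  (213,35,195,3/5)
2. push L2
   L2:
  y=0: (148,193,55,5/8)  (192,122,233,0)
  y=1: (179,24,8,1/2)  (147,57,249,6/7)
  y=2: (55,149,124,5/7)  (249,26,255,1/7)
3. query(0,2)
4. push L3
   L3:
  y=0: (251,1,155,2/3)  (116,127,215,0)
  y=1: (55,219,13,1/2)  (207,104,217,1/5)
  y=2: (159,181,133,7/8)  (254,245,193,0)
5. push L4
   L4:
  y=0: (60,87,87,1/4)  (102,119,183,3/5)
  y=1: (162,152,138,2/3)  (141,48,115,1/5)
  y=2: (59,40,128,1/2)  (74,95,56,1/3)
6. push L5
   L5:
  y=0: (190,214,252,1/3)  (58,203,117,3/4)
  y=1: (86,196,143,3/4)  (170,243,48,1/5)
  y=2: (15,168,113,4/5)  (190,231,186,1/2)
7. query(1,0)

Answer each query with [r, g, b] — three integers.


(0,2) stack=L1,L2; from [0,0,0]:
after L1 α=3/4: [255/2, 231/4, 693/4]
after L2 α=5/7: [530/7, 1721/14, 1933/14]
→ [76, 123, 138]

at x=1,y=0 over L1,L2,L3,L4,L5:
L1 α=1/2: [125, 163/2, 5/2]
L2 α=0: [125, 163/2, 5/2]
L3 α=0: [125, 163/2, 5/2]
L4 α=3/5: [556/5, 104, 554/5]
L5 α=3/4: [713/10, 713/4, 2309/20]
→ [71, 178, 115]


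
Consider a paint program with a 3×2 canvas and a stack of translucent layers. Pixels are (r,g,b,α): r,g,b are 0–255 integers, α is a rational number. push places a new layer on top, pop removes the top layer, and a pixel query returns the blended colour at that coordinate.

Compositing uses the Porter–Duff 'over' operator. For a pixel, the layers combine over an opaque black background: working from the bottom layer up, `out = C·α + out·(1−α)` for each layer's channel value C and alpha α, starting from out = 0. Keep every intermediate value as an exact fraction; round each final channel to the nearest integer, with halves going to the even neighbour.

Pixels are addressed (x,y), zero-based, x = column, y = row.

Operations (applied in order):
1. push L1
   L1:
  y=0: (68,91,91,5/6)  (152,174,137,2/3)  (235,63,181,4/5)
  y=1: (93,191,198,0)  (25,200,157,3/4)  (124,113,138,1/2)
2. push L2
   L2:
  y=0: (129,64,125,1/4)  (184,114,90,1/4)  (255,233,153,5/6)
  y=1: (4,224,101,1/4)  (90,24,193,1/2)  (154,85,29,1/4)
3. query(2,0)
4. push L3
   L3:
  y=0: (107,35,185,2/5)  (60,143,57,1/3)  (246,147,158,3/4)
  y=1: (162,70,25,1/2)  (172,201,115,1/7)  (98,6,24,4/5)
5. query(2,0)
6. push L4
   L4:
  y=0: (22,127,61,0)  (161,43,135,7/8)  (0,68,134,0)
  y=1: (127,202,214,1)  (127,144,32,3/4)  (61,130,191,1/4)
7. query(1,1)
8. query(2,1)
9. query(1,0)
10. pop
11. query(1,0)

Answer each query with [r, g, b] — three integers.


query (2,0) [L1,L2] — begin 0,0,0
+L1 (α=4/5) → [188, 252/5, 724/5]
+L2 (α=5/6) → [1463/6, 6077/30, 4549/30]
rounded: [244, 203, 152]

(2,0) stack=L1,L2,L3; from [0,0,0]:
after L1 α=4/5: [188, 252/5, 724/5]
after L2 α=5/6: [1463/6, 6077/30, 4549/30]
after L3 α=3/4: [5891/24, 19307/120, 18769/120]
→ [245, 161, 156]

(1,1) stack=L1,L2,L3,L4; from [0,0,0]:
after L1 α=3/4: [75/4, 150, 471/4]
after L2 α=1/2: [435/8, 87, 1243/8]
after L3 α=1/7: [1993/28, 723/7, 4189/28]
after L4 α=3/4: [12661/112, 3747/28, 6877/112]
= [113, 134, 61]

(2,1) stack=L1,L2,L3,L4; from [0,0,0]:
+L1 (α=1/2) → [62, 113/2, 69]
+L2 (α=1/4) → [85, 509/8, 59]
+L3 (α=4/5) → [477/5, 701/40, 31]
+L4 (α=1/4) → [434/5, 7303/160, 71]
rounded: [87, 46, 71]

at x=1,y=0 over L1,L2,L3,L4:
+L1 (α=2/3) → [304/3, 116, 274/3]
+L2 (α=1/4) → [122, 231/2, 91]
+L3 (α=1/3) → [304/3, 374/3, 239/3]
+L4 (α=7/8) → [3685/24, 1277/24, 1537/12]
= [154, 53, 128]

(1,0) stack=L1,L2,L3; from [0,0,0]:
L1 α=2/3: [304/3, 116, 274/3]
L2 α=1/4: [122, 231/2, 91]
L3 α=1/3: [304/3, 374/3, 239/3]
→ [101, 125, 80]


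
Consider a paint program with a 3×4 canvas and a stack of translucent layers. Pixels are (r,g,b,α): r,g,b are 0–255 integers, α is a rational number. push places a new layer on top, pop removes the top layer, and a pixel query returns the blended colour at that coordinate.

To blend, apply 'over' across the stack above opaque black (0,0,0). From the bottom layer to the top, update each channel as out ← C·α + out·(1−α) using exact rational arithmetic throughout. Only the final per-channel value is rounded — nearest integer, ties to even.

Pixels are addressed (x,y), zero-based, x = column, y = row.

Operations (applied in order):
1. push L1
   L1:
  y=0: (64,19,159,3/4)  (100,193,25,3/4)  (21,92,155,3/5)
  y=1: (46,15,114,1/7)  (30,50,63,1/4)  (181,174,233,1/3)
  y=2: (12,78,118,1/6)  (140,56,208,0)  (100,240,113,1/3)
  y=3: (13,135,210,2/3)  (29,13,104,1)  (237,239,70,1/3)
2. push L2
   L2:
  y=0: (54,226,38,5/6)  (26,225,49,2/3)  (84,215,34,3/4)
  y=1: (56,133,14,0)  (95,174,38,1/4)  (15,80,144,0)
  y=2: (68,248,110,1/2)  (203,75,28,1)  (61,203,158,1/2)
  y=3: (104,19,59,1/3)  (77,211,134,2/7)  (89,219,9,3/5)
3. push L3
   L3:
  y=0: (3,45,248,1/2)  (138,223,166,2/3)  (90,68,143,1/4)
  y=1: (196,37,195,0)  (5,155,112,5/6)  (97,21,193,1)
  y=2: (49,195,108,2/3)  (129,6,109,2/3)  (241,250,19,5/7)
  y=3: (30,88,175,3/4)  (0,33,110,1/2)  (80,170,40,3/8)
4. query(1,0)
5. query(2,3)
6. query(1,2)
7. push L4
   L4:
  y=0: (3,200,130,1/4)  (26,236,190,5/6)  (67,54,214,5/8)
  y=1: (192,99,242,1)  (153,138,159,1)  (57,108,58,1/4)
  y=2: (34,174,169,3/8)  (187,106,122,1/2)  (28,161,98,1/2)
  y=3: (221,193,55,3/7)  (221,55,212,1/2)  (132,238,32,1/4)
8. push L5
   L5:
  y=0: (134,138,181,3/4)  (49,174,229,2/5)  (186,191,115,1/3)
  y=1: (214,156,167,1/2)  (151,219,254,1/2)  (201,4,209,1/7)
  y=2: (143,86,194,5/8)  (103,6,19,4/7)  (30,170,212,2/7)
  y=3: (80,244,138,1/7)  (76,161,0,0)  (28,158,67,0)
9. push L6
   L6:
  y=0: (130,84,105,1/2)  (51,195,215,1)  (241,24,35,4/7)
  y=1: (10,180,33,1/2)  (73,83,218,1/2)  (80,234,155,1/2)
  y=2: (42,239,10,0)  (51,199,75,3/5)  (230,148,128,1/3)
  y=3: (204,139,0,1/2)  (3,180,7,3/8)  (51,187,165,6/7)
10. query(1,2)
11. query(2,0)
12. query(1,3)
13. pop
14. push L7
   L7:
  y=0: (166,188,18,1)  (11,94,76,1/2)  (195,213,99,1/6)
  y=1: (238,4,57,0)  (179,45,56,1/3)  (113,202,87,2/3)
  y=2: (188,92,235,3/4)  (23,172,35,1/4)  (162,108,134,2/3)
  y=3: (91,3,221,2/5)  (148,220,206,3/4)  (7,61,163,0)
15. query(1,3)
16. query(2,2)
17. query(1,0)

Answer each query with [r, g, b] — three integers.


at x=1,y=0 over L1,L2,L3:
after L1 α=3/4: [75, 579/4, 75/4]
after L2 α=2/3: [127/3, 793/4, 467/12]
after L3 α=2/3: [955/9, 859/4, 4451/36]
= [106, 215, 124]

at x=2,y=3 over L1,L2,L3:
+L1 (α=1/3) → [79, 239/3, 70/3]
+L2 (α=3/5) → [85, 2449/15, 221/15]
+L3 (α=3/8) → [665/8, 3979/24, 581/24]
→ [83, 166, 24]

(1,2) stack=L1,L2,L3; from [0,0,0]:
+L1 (α=0) → [0, 0, 0]
+L2 (α=1) → [203, 75, 28]
+L3 (α=2/3) → [461/3, 29, 82]
rounded: [154, 29, 82]

at x=1,y=2 over L1,L2,L3,L4,L5,L6:
+L1 (α=0) → [0, 0, 0]
+L2 (α=1) → [203, 75, 28]
+L3 (α=2/3) → [461/3, 29, 82]
+L4 (α=1/2) → [511/3, 135/2, 102]
+L5 (α=4/7) → [923/7, 453/14, 382/7]
+L6 (α=3/5) → [2917/35, 4632/35, 2339/35]
= [83, 132, 67]

(2,0) stack=L1,L2,L3,L4,L5,L6; from [0,0,0]:
+L1 (α=3/5) → [63/5, 276/5, 93]
+L2 (α=3/4) → [1323/20, 3501/20, 195/4]
+L3 (α=1/4) → [5769/80, 11863/80, 1157/16]
+L4 (α=5/8) → [44107/640, 57189/640, 20591/128]
+L5 (α=1/3) → [103627/960, 118309/960, 9317/64]
+L6 (α=4/7) → [412107/2240, 149029/2240, 5273/64]
rounded: [184, 67, 82]

query (1,3) [L1,L2,L3,L4,L5,L6] — begin 0,0,0
+L1 (α=1) → [29, 13, 104]
+L2 (α=2/7) → [299/7, 487/7, 788/7]
+L3 (α=1/2) → [299/14, 359/7, 779/7]
+L4 (α=1/2) → [3393/28, 372/7, 2263/14]
+L5 (α=0) → [3393/28, 372/7, 2263/14]
+L6 (α=3/8) → [17217/224, 705/7, 11609/112]
rounded: [77, 101, 104]

at x=1,y=3 over L1,L2,L3,L4,L5,L7:
L1 α=1: [29, 13, 104]
L2 α=2/7: [299/7, 487/7, 788/7]
L3 α=1/2: [299/14, 359/7, 779/7]
L4 α=1/2: [3393/28, 372/7, 2263/14]
L5 α=0: [3393/28, 372/7, 2263/14]
L7 α=3/4: [15825/112, 1248/7, 10915/56]
= [141, 178, 195]

at x=2,y=2 over L1,L2,L3,L4,L5,L7:
L1 α=1/3: [100/3, 80, 113/3]
L2 α=1/2: [283/6, 283/2, 587/6]
L3 α=5/7: [3898/21, 219, 872/21]
L4 α=1/2: [2243/21, 190, 1465/21]
L5 α=2/7: [12475/147, 1290/7, 16229/147]
L7 α=2/3: [60103/441, 934/7, 55625/441]
= [136, 133, 126]

at x=1,y=0 over L1,L2,L3,L4,L5,L7:
L1 α=3/4: [75, 579/4, 75/4]
L2 α=2/3: [127/3, 793/4, 467/12]
L3 α=2/3: [955/9, 859/4, 4451/36]
L4 α=5/6: [2125/54, 5579/24, 38651/216]
L5 α=2/5: [3889/90, 8363/40, 71627/360]
L7 α=1/2: [4879/180, 12123/80, 98987/720]
= [27, 152, 137]
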